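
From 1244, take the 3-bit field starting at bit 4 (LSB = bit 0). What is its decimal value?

v = 10011011100
Shift right by 4: 1001101
Mask low 3 bits: 101 = 5

5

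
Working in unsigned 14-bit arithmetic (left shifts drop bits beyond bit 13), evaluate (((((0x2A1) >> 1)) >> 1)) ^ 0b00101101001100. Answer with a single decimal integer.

3044

0x2A1 = 00001010100001
→ >> 1 → 00000101010000 = 336
→ >> 1 → 00000010101000 = 168
0b00101101001100 = 00101101001100
→ ^ → 00101111100100 = 3044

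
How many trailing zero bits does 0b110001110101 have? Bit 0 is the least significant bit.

0

0b110001110101 = 110001110101
Trailing zeros: 0, so the lowest set bit is bit 0 (value 1).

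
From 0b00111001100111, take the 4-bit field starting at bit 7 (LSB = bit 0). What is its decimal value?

v = 00111001100111
Shift right by 7: 0011100
Mask low 4 bits: 1100 = 12

12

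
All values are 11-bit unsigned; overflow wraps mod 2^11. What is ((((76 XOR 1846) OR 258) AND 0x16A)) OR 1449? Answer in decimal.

76 = 00001001100
1846 = 11100110110
→ XOR → 11101111010 = 1914
258 = 00100000010
→ OR → 11101111010 = 1914
0x16A = 00101101010
→ AND → 00101101010 = 362
1449 = 10110101001
→ OR → 10111101011 = 1515

1515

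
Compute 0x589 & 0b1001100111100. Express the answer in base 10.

264

0x589 = 0010110001001
b = 1001100111100
AND → 0000100001000 = 264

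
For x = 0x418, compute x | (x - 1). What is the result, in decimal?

1055

x = 10000011000 = 1048
x - 1 = 10000010111
OR    = 10000011111 = 1055
(x | (x - 1) sets all bits below the lowest set bit.)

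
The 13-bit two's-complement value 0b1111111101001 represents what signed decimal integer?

pattern = 1111111101001 (MSB is 1 ⇒ negative)
Invert: 0000000010110, add 1 → 0000000010111 = 23, so the value is -23.
(Equivalently: 8169 - 2^13 = 8169 - 8192 = -23.)

-23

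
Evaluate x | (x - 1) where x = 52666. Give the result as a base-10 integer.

52667

x = 1100110110111010 = 52666
x - 1 = 1100110110111001
OR    = 1100110110111011 = 52667
(x | (x - 1) sets all bits below the lowest set bit.)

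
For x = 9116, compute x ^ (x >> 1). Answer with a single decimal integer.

x = 10001110011100 = 9116
x>>1 = 01000111001110
XOR  = 11001001010010 = 12882
(x ^ (x >> 1) gives the standard binary-reflected Gray code of x.)

12882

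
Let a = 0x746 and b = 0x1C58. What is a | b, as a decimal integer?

8030

0x746 = 0011101000110
0x1C58 = 1110001011000
 OR → 1111101011110 = 8030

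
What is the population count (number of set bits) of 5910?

7

5910 = 1011100010110
Count the 1s: 1 + 1 + 1 + 1 + 1 + 1 + 1 = 7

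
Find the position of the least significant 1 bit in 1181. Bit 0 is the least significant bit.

0

1181 = 10010011101
Trailing zeros: 0, so the lowest set bit is bit 0 (value 1).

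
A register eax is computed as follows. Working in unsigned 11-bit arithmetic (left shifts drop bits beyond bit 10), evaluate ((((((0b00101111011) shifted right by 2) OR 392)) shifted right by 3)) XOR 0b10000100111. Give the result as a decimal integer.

1052

0b00101111011 = 00101111011
→ shifted right by 2 → 00001011110 = 94
392 = 00110001000
→ OR → 00111011110 = 478
→ shifted right by 3 → 00000111011 = 59
0b10000100111 = 10000100111
→ XOR → 10000011100 = 1052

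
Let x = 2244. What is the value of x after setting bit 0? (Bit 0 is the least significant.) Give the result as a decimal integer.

2245

x = 100011000100
bit 0 is currently 0; set it via x | (1 << 0) = x | 1
→ 100011000101 = 2245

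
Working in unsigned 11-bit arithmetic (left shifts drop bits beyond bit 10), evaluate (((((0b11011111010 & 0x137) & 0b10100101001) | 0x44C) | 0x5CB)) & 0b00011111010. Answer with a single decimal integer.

0b11011111010 = 11011111010
0x137 = 00100110111
→ & → 00000110010 = 50
0b10100101001 = 10100101001
→ & → 00000100000 = 32
0x44C = 10001001100
→ | → 10001101100 = 1132
0x5CB = 10111001011
→ | → 10111101111 = 1519
0b00011111010 = 00011111010
→ & → 00011101010 = 234

234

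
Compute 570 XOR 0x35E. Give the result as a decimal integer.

570 = 1000111010
0x35E = 1101011110
XOR → 0101100100 = 356

356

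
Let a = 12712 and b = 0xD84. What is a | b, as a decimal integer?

12712 = 11000110101000
0xD84 = 00110110000100
 OR → 11110110101100 = 15788

15788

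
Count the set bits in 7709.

7709 = 1111000011101
Count the 1s: 1 + 1 + 1 + 1 + 1 + 1 + 1 + 1 = 8

8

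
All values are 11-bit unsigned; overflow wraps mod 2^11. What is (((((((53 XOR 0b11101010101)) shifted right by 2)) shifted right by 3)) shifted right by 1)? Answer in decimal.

29

53 = 00000110101
0b11101010101 = 11101010101
→ XOR → 11101100000 = 1888
→ shifted right by 2 → 00111011000 = 472
→ shifted right by 3 → 00000111011 = 59
→ shifted right by 1 → 00000011101 = 29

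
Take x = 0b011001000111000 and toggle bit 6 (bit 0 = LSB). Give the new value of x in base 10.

12920

x = 011001000111000
bit 6 is currently 0; toggle it via x ^ (1 << 6) = x ^ 64
→ 011001001111000 = 12920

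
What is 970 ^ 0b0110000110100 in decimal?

970 = 001111001010
b = 110000110100
XOR → 111111111110 = 4094

4094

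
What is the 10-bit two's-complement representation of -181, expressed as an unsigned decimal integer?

181 in 10 bits: 0010110101
Invert: 1101001010
Add 1:  1101001011 = 843
(Check: 2^10 - 181 = 1024 - 181 = 843.)

843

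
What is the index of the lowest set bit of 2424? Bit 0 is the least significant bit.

3

2424 = 100101111000
Trailing zeros: 3, so the lowest set bit is bit 3 (value 8).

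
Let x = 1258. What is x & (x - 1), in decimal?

1256

x = 10011101010 = 1258
x - 1 = 10011101001
AND   = 10011101000 = 1256
(x & (x - 1) clears the lowest set bit of x.)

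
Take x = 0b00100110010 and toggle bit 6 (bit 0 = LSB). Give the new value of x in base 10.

x = 00100110010
bit 6 is currently 0; toggle it via x ^ (1 << 6) = x ^ 64
→ 00101110010 = 370

370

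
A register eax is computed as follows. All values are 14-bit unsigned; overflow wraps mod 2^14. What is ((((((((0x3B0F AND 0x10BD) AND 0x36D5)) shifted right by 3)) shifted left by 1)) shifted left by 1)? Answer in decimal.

0x3B0F = 11101100001111
0x10BD = 01000010111101
→ AND → 01000000001101 = 4109
0x36D5 = 11011011010101
→ AND → 01000000000101 = 4101
→ shifted right by 3 → 00001000000000 = 512
→ shifted left by 1 (mod 2^14) → 00010000000000 = 1024
→ shifted left by 1 (mod 2^14) → 00100000000000 = 2048

2048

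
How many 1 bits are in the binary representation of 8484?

4

8484 = 10000100100100
Count the 1s: 1 + 1 + 1 + 1 = 4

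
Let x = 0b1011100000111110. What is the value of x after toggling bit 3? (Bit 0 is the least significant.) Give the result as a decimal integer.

x = 1011100000111110
bit 3 is currently 1; toggle it via x ^ (1 << 3) = x ^ 8
→ 1011100000110110 = 47158

47158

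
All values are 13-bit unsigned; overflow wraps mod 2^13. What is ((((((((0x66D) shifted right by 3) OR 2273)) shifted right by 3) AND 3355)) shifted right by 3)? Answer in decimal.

0x66D = 0011001101101
→ shifted right by 3 → 0000011001101 = 205
2273 = 0100011100001
→ OR → 0100011101101 = 2285
→ shifted right by 3 → 0000100011101 = 285
3355 = 0110100011011
→ AND → 0000100011001 = 281
→ shifted right by 3 → 0000000100011 = 35

35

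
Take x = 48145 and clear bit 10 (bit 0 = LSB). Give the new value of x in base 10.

x = 1011110000010001
bit 10 is currently 1; clear it via x & ~(1 << 10) = x & ~1024
→ 1011100000010001 = 47121

47121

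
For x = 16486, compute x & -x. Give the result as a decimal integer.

2

x = 100000001100110 = 16486
-x (two's complement) = …011111110011010
AND   = 000000000000010 = 2
(x & -x isolates the lowest set bit of x.)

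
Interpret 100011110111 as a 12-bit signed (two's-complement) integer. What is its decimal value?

pattern = 100011110111 (MSB is 1 ⇒ negative)
Invert: 011100001000, add 1 → 011100001001 = 1801, so the value is -1801.
(Equivalently: 2295 - 2^12 = 2295 - 4096 = -1801.)

-1801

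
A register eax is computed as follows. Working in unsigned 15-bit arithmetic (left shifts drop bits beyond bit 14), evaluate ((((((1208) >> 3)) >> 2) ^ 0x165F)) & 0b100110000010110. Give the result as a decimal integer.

1208 = 000010010111000
→ >> 3 → 000000010010111 = 151
→ >> 2 → 000000000100101 = 37
0x165F = 001011001011111
→ ^ → 001011001111010 = 5754
0b100110000010110 = 100110000010110
→ & → 000010000010010 = 1042

1042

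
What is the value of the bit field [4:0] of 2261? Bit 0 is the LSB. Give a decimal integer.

v = 0100011010101
Shift right by 0: 0100011010101
Mask low 5 bits: 10101 = 21

21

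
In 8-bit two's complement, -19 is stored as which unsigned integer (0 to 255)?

19 in 8 bits: 00010011
Invert: 11101100
Add 1:  11101101 = 237
(Check: 2^8 - 19 = 256 - 19 = 237.)

237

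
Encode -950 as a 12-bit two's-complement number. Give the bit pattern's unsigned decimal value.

3146

950 in 12 bits: 001110110110
Invert: 110001001001
Add 1:  110001001010 = 3146
(Check: 2^12 - 950 = 4096 - 950 = 3146.)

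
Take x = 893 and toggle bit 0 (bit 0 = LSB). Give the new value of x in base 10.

x = 1101111101
bit 0 is currently 1; toggle it via x ^ (1 << 0) = x ^ 1
→ 1101111100 = 892

892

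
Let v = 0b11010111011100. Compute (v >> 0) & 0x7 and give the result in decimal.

v = 11010111011100
Shift right by 0: 11010111011100
Mask low 3 bits: 100 = 4

4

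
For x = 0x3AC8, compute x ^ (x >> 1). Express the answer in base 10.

x = 11101011001000 = 15048
x>>1 = 01110101100100
XOR  = 10011110101100 = 10156
(x ^ (x >> 1) gives the standard binary-reflected Gray code of x.)

10156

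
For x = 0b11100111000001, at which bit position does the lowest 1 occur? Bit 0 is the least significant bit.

0

0b11100111000001 = 11100111000001
Trailing zeros: 0, so the lowest set bit is bit 0 (value 1).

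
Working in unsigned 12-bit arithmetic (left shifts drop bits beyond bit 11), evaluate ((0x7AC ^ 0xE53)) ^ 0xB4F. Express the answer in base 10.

688

0x7AC = 011110101100
0xE53 = 111001010011
→ ^ → 100111111111 = 2559
0xB4F = 101101001111
→ ^ → 001010110000 = 688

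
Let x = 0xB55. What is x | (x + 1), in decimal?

2903

x = 101101010101 = 2901
x + 1 = 101101010110
OR    = 101101010111 = 2903
(x | (x + 1) sets the lowest cleared bit.)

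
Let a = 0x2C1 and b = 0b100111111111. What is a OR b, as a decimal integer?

0x2C1 = 001011000001
b = 100111111111
 OR → 101111111111 = 3071

3071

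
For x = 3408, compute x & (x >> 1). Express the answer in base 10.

x = 110101010000 = 3408
x>>1 = 011010101000
AND  = 010000000000 = 1024
(x & (x >> 1) has a 1 wherever x has two consecutive 1 bits.)

1024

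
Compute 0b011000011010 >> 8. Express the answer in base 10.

x = 11000011010
shift right by 8 → 00000000110 = 6
(equivalently, floor(1562 / 256))

6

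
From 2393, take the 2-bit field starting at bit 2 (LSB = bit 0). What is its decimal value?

2

v = 100101011001
Shift right by 2: 1001010110
Mask low 2 bits: 10 = 2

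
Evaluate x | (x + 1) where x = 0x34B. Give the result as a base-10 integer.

847

x = 1101001011 = 843
x + 1 = 1101001100
OR    = 1101001111 = 847
(x | (x + 1) sets the lowest cleared bit.)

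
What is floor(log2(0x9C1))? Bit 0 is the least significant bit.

0x9C1 = 100111000001
The topmost 1 is at position 11 (since 2^11 = 2048 ≤ 2497 < 4096).

11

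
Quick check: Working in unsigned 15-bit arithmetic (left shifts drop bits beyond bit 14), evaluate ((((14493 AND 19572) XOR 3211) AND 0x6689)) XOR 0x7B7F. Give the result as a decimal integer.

14493 = 011100010011101
19572 = 100110001110100
→ AND → 000100000010100 = 2068
3211 = 000110010001011
→ XOR → 000010010011111 = 1183
0x6689 = 110011010001001
→ AND → 000010010001001 = 1161
0x7B7F = 111101101111111
→ XOR → 111111111110110 = 32758

32758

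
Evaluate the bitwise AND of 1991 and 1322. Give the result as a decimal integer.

1991 = 11111000111
1322 = 10100101010
AND → 10100000010 = 1282

1282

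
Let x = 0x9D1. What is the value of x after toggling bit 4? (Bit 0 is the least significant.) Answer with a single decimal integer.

2497

x = 100111010001
bit 4 is currently 1; toggle it via x ^ (1 << 4) = x ^ 16
→ 100111000001 = 2497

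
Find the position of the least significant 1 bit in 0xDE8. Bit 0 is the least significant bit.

3

0xDE8 = 110111101000
Trailing zeros: 3, so the lowest set bit is bit 3 (value 8).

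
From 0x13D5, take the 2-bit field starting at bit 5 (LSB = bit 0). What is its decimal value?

v = 1001111010101
Shift right by 5: 10011110
Mask low 2 bits: 10 = 2

2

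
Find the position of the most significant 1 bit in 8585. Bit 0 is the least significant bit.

8585 = 10000110001001
The topmost 1 is at position 13 (since 2^13 = 8192 ≤ 8585 < 16384).

13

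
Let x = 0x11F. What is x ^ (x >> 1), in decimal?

400

x = 100011111 = 287
x>>1 = 010001111
XOR  = 110010000 = 400
(x ^ (x >> 1) gives the standard binary-reflected Gray code of x.)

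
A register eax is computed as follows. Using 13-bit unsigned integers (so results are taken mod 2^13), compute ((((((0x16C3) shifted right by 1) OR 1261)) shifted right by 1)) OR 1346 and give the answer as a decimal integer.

0x16C3 = 1011011000011
→ shifted right by 1 → 0101101100001 = 2913
1261 = 0010011101101
→ OR → 0111111101101 = 4077
→ shifted right by 1 → 0011111110110 = 2038
1346 = 0010101000010
→ OR → 0011111110110 = 2038

2038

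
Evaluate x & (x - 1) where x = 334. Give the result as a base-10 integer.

x = 101001110 = 334
x - 1 = 101001101
AND   = 101001100 = 332
(x & (x - 1) clears the lowest set bit of x.)

332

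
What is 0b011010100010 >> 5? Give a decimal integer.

53

x = 11010100010
shift right by 5 → 00000110101 = 53
(equivalently, floor(1698 / 32))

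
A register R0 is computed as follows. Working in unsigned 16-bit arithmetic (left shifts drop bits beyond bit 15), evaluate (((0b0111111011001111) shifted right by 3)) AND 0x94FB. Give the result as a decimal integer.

0b0111111011001111 = 0111111011001111
→ shifted right by 3 → 0000111111011001 = 4057
0x94FB = 1001010011111011
→ AND → 0000010011011001 = 1241

1241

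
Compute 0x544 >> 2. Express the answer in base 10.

337

0x544 = 10101000100
shift right by 2 → 00101010001 = 337
(equivalently, floor(1348 / 4))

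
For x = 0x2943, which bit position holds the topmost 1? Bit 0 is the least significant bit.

13

0x2943 = 10100101000011
The topmost 1 is at position 13 (since 2^13 = 8192 ≤ 10563 < 16384).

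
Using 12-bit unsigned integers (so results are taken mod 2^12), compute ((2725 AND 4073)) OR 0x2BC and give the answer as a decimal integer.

2749

2725 = 101010100101
4073 = 111111101001
→ AND → 101010100001 = 2721
0x2BC = 001010111100
→ OR → 101010111101 = 2749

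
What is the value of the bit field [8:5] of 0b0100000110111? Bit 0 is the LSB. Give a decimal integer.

1

v = 0100000110111
Shift right by 5: 01000001
Mask low 4 bits: 0001 = 1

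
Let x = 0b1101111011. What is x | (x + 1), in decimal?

895

x = 1101111011 = 891
x + 1 = 1101111100
OR    = 1101111111 = 895
(x | (x + 1) sets the lowest cleared bit.)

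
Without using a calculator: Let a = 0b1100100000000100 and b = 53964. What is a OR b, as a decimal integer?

56012

a = 1100100000000100
53964 = 1101001011001100
 OR → 1101101011001100 = 56012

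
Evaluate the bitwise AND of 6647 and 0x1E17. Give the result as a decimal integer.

6167

6647 = 1100111110111
0x1E17 = 1111000010111
AND → 1100000010111 = 6167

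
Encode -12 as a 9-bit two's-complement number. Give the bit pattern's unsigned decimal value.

12 in 9 bits: 000001100
Invert: 111110011
Add 1:  111110100 = 500
(Check: 2^9 - 12 = 512 - 12 = 500.)

500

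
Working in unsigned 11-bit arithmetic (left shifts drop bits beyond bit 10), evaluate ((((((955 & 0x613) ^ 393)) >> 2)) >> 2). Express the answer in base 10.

57

955 = 01110111011
0x613 = 11000010011
→ & → 01000010011 = 531
393 = 00110001001
→ ^ → 01110011010 = 922
→ >> 2 → 00011100110 = 230
→ >> 2 → 00000111001 = 57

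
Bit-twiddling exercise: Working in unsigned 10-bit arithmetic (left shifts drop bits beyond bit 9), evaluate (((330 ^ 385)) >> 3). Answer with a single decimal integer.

330 = 0101001010
385 = 0110000001
→ ^ → 0011001011 = 203
→ >> 3 → 0000011001 = 25

25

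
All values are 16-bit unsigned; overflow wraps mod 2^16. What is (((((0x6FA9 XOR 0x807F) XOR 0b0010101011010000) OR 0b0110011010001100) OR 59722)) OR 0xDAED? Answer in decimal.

65519

0x6FA9 = 0110111110101001
0x807F = 1000000001111111
→ XOR → 1110111111010110 = 61398
0b0010101011010000 = 0010101011010000
→ XOR → 1100010100000110 = 50438
0b0110011010001100 = 0110011010001100
→ OR → 1110011110001110 = 59278
59722 = 1110100101001010
→ OR → 1110111111001110 = 61390
0xDAED = 1101101011101101
→ OR → 1111111111101111 = 65519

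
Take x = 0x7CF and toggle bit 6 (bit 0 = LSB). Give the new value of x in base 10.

x = 11111001111
bit 6 is currently 1; toggle it via x ^ (1 << 6) = x ^ 64
→ 11110001111 = 1935

1935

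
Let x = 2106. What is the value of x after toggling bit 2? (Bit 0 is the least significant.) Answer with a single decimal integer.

2110

x = 100000111010
bit 2 is currently 0; toggle it via x ^ (1 << 2) = x ^ 4
→ 100000111110 = 2110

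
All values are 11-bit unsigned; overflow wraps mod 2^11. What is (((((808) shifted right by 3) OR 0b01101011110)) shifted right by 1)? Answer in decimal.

447

808 = 01100101000
→ shifted right by 3 → 00001100101 = 101
0b01101011110 = 01101011110
→ OR → 01101111111 = 895
→ shifted right by 1 → 00110111111 = 447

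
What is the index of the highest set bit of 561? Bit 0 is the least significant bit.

561 = 1000110001
The topmost 1 is at position 9 (since 2^9 = 512 ≤ 561 < 1024).

9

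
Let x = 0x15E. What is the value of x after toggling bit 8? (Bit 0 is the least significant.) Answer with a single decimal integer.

94

x = 00101011110
bit 8 is currently 1; toggle it via x ^ (1 << 8) = x ^ 256
→ 00001011110 = 94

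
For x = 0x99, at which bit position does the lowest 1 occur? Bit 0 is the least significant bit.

0x99 = 10011001
Trailing zeros: 0, so the lowest set bit is bit 0 (value 1).

0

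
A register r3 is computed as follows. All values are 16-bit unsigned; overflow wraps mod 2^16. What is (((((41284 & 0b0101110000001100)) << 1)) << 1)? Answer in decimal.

16

41284 = 1010000101000100
0b0101110000001100 = 0101110000001100
→ & → 0000000000000100 = 4
→ << 1 (mod 2^16) → 0000000000001000 = 8
→ << 1 (mod 2^16) → 0000000000010000 = 16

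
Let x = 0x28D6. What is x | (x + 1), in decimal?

x = 10100011010110 = 10454
x + 1 = 10100011010111
OR    = 10100011010111 = 10455
(x | (x + 1) sets the lowest cleared bit.)

10455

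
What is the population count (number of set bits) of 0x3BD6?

10

0x3BD6 = 11101111010110
Count the 1s: 1 + 1 + 1 + 1 + 1 + 1 + 1 + 1 + 1 + 1 = 10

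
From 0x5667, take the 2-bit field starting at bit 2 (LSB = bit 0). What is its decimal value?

v = 101011001100111
Shift right by 2: 1010110011001
Mask low 2 bits: 01 = 1

1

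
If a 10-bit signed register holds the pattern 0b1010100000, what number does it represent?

pattern = 1010100000 (MSB is 1 ⇒ negative)
Invert: 0101011111, add 1 → 0101100000 = 352, so the value is -352.
(Equivalently: 672 - 2^10 = 672 - 1024 = -352.)

-352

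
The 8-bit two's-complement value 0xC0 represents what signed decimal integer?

pattern = 11000000 (MSB is 1 ⇒ negative)
Invert: 00111111, add 1 → 01000000 = 64, so the value is -64.
(Equivalently: 192 - 2^8 = 192 - 256 = -64.)

-64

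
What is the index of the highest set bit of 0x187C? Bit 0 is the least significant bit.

0x187C = 1100001111100
The topmost 1 is at position 12 (since 2^12 = 4096 ≤ 6268 < 8192).

12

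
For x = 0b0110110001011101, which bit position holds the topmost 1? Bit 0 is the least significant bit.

14

0b0110110001011101 = 110110001011101
The topmost 1 is at position 14 (since 2^14 = 16384 ≤ 27741 < 32768).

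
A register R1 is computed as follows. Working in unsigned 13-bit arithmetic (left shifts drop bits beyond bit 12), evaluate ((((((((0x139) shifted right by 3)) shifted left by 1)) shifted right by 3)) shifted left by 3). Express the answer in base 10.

0x139 = 0000100111001
→ shifted right by 3 → 0000000100111 = 39
→ shifted left by 1 (mod 2^13) → 0000001001110 = 78
→ shifted right by 3 → 0000000001001 = 9
→ shifted left by 3 (mod 2^13) → 0000001001000 = 72

72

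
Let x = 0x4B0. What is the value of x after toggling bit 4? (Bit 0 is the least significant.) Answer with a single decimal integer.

1184

x = 0010010110000
bit 4 is currently 1; toggle it via x ^ (1 << 4) = x ^ 16
→ 0010010100000 = 1184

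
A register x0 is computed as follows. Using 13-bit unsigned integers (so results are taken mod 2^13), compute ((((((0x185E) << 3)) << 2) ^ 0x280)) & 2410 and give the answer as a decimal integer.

0x185E = 1100001011110
→ << 3 (mod 2^13) → 0001011110000 = 752
→ << 2 (mod 2^13) → 0101111000000 = 3008
0x280 = 0001010000000
→ ^ → 0100101000000 = 2368
2410 = 0100101101010
→ & → 0100101000000 = 2368

2368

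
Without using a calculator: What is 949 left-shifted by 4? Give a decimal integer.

15184

949 = 00001110110101
shift left by 4 → 11101101010000 = 15184
(equivalently, 949 × 2^4 = 949 × 16)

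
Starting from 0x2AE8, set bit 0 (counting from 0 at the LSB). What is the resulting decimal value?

10985

x = 10101011101000
bit 0 is currently 0; set it via x | (1 << 0) = x | 1
→ 10101011101001 = 10985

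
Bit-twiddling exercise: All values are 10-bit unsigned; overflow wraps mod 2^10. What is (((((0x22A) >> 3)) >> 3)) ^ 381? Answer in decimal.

373

0x22A = 1000101010
→ >> 3 → 0001000101 = 69
→ >> 3 → 0000001000 = 8
381 = 0101111101
→ ^ → 0101110101 = 373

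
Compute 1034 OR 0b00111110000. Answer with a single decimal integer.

1530

1034 = 10000001010
b = 00111110000
 OR → 10111111010 = 1530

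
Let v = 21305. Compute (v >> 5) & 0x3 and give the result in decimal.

1

v = 101001100111001
Shift right by 5: 1010011001
Mask low 2 bits: 01 = 1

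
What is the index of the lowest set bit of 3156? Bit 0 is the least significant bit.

2

3156 = 110001010100
Trailing zeros: 2, so the lowest set bit is bit 2 (value 4).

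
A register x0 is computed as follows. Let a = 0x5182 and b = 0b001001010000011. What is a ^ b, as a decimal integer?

17153

0x5182 = 101000110000010
b = 001001010000011
XOR → 100001100000001 = 17153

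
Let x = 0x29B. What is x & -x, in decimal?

x = 1010011011 = 667
-x (two's complement) = …0101100101
AND   = 0000000001 = 1
(x & -x isolates the lowest set bit of x.)

1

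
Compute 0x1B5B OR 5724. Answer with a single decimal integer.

0x1B5B = 1101101011011
5724 = 1011001011100
 OR → 1111101011111 = 8031

8031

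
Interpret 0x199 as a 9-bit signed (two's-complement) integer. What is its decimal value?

-103

pattern = 110011001 (MSB is 1 ⇒ negative)
Invert: 001100110, add 1 → 001100111 = 103, so the value is -103.
(Equivalently: 409 - 2^9 = 409 - 512 = -103.)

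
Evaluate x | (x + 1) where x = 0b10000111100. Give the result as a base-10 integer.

x = 10000111100 = 1084
x + 1 = 10000111101
OR    = 10000111101 = 1085
(x | (x + 1) sets the lowest cleared bit.)

1085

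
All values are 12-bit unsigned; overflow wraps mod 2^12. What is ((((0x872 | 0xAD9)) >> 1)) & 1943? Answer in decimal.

0x872 = 100001110010
0xAD9 = 101011011001
→ | → 101011111011 = 2811
→ >> 1 → 010101111101 = 1405
1943 = 011110010111
→ & → 010100010101 = 1301

1301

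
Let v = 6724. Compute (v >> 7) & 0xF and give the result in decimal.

4

v = 1101001000100
Shift right by 7: 110100
Mask low 4 bits: 0100 = 4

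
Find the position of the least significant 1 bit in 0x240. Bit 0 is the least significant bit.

0x240 = 1001000000
Trailing zeros: 6, so the lowest set bit is bit 6 (value 64).

6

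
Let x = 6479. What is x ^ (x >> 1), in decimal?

5608

x = 1100101001111 = 6479
x>>1 = 0110010100111
XOR  = 1010111101000 = 5608
(x ^ (x >> 1) gives the standard binary-reflected Gray code of x.)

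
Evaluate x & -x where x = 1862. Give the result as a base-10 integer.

x = 11101000110 = 1862
-x (two's complement) = …00010111010
AND   = 00000000010 = 2
(x & -x isolates the lowest set bit of x.)

2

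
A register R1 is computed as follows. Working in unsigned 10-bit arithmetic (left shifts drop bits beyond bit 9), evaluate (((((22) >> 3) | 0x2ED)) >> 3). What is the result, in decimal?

22 = 0000010110
→ >> 3 → 0000000010 = 2
0x2ED = 1011101101
→ | → 1011101111 = 751
→ >> 3 → 0001011101 = 93

93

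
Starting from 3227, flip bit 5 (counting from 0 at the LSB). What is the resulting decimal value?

3259

x = 00110010011011
bit 5 is currently 0; toggle it via x ^ (1 << 5) = x ^ 32
→ 00110010111011 = 3259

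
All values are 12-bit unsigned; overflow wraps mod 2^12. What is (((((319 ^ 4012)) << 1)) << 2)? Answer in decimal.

319 = 000100111111
4012 = 111110101100
→ ^ → 111010010011 = 3731
→ << 1 (mod 2^12) → 110100100110 = 3366
→ << 2 (mod 2^12) → 010010011000 = 1176

1176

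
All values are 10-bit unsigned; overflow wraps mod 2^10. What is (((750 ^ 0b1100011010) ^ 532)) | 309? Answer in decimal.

750 = 1011101110
0b1100011010 = 1100011010
→ ^ → 0111110100 = 500
532 = 1000010100
→ ^ → 1111100000 = 992
309 = 0100110101
→ | → 1111110101 = 1013

1013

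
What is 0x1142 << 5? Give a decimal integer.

141376

0x1142 = 000001000101000010
shift left by 5 → 100010100001000000 = 141376
(equivalently, 4418 × 2^5 = 4418 × 32)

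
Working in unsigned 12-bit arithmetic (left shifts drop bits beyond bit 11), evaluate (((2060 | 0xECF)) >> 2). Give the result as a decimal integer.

2060 = 100000001100
0xECF = 111011001111
→ | → 111011001111 = 3791
→ >> 2 → 001110110011 = 947

947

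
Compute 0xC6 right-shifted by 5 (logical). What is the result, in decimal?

0xC6 = 11000110
shift right by 5 → 00000110 = 6
(equivalently, floor(198 / 32))

6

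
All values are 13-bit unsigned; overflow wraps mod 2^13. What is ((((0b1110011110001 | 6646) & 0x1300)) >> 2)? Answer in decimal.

0b1110011110001 = 1110011110001
6646 = 1100111110110
→ | → 1110111110111 = 7671
0x1300 = 1001100000000
→ & → 1000100000000 = 4352
→ >> 2 → 0010001000000 = 1088

1088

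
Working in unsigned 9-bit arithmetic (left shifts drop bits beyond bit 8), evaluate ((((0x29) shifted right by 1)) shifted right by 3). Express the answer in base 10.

0x29 = 000101001
→ shifted right by 1 → 000010100 = 20
→ shifted right by 3 → 000000010 = 2

2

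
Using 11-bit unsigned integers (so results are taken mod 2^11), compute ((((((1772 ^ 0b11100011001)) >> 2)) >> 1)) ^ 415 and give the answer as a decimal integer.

1772 = 11011101100
0b11100011001 = 11100011001
→ ^ → 00111110101 = 501
→ >> 2 → 00001111101 = 125
→ >> 1 → 00000111110 = 62
415 = 00110011111
→ ^ → 00110100001 = 417

417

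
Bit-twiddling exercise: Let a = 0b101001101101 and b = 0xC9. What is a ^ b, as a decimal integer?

a = 101001101101
0xC9 = 000011001001
XOR → 101010100100 = 2724

2724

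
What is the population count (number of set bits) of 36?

2

36 = 100100
Count the 1s: 1 + 1 = 2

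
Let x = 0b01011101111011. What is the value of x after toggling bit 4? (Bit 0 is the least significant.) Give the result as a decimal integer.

x = 01011101111011
bit 4 is currently 1; toggle it via x ^ (1 << 4) = x ^ 16
→ 01011101101011 = 5995

5995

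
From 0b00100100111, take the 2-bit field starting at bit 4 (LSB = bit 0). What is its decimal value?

2

v = 00100100111
Shift right by 4: 0010010
Mask low 2 bits: 10 = 2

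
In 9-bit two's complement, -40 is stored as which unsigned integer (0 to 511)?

40 in 9 bits: 000101000
Invert: 111010111
Add 1:  111011000 = 472
(Check: 2^9 - 40 = 512 - 40 = 472.)

472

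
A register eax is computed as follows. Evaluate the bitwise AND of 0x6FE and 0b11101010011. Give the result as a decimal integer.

0x6FE = 11011111110
b = 11101010011
AND → 11001010010 = 1618

1618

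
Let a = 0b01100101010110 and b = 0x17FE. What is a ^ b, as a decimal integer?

3752

a = 1100101010110
0x17FE = 1011111111110
XOR → 0111010101000 = 3752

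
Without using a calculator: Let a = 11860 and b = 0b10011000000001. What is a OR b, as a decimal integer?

11860 = 10111001010100
b = 10011000000001
 OR → 10111001010101 = 11861

11861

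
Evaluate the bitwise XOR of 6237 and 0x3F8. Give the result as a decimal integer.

7077

6237 = 1100001011101
0x3F8 = 0001111111000
XOR → 1101110100101 = 7077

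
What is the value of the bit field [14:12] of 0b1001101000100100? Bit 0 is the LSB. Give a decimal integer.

v = 1001101000100100
Shift right by 12: 1001
Mask low 3 bits: 001 = 1

1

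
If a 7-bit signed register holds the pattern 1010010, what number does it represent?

pattern = 1010010 (MSB is 1 ⇒ negative)
Invert: 0101101, add 1 → 0101110 = 46, so the value is -46.
(Equivalently: 82 - 2^7 = 82 - 128 = -46.)

-46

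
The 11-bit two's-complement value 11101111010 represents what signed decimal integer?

-134

pattern = 11101111010 (MSB is 1 ⇒ negative)
Invert: 00010000101, add 1 → 00010000110 = 134, so the value is -134.
(Equivalently: 1914 - 2^11 = 1914 - 2048 = -134.)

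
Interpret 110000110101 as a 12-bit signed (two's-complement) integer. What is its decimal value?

pattern = 110000110101 (MSB is 1 ⇒ negative)
Invert: 001111001010, add 1 → 001111001011 = 971, so the value is -971.
(Equivalently: 3125 - 2^12 = 3125 - 4096 = -971.)

-971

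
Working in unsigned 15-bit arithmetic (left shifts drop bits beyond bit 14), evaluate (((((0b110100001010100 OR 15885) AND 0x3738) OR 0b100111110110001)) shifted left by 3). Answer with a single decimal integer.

0b110100001010100 = 110100001010100
15885 = 011111000001101
→ OR → 111111001011101 = 32349
0x3738 = 011011100111000
→ AND → 011011000011000 = 13848
0b100111110110001 = 100111110110001
→ OR → 111111110111001 = 32697
→ shifted left by 3 (mod 2^15) → 111110111001000 = 32200

32200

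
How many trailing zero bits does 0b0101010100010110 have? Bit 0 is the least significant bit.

0b0101010100010110 = 101010100010110
Trailing zeros: 1, so the lowest set bit is bit 1 (value 2).

1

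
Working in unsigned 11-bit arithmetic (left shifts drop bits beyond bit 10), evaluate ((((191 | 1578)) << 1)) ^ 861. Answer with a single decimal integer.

191 = 00010111111
1578 = 11000101010
→ | → 11010111111 = 1727
→ << 1 (mod 2^11) → 10101111110 = 1406
861 = 01101011101
→ ^ → 11000100011 = 1571

1571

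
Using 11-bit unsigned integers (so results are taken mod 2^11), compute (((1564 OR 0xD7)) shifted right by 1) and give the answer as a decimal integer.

1564 = 11000011100
0xD7 = 00011010111
→ OR → 11011011111 = 1759
→ shifted right by 1 → 01101101111 = 879

879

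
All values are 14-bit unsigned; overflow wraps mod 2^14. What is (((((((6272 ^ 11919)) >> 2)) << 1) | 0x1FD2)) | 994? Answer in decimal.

8182

6272 = 01100010000000
11919 = 10111010001111
→ ^ → 11011000001111 = 13839
→ >> 2 → 00110110000011 = 3459
→ << 1 (mod 2^14) → 01101100000110 = 6918
0x1FD2 = 01111111010010
→ | → 01111111010110 = 8150
994 = 00001111100010
→ | → 01111111110110 = 8182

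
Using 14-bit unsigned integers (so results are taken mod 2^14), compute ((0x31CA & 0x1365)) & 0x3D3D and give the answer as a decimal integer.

0x31CA = 11000111001010
0x1365 = 01001101100101
→ & → 01000101000000 = 4416
0x3D3D = 11110100111101
→ & → 01000100000000 = 4352

4352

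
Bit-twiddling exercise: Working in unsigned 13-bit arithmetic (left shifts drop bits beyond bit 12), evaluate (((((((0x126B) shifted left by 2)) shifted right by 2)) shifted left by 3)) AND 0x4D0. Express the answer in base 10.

0x126B = 1001001101011
→ shifted left by 2 (mod 2^13) → 0100110101100 = 2476
→ shifted right by 2 → 0001001101011 = 619
→ shifted left by 3 (mod 2^13) → 1001101011000 = 4952
0x4D0 = 0010011010000
→ AND → 0000001010000 = 80

80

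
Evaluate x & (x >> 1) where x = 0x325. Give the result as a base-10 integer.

x = 1100100101 = 805
x>>1 = 0110010010
AND  = 0100000000 = 256
(x & (x >> 1) has a 1 wherever x has two consecutive 1 bits.)

256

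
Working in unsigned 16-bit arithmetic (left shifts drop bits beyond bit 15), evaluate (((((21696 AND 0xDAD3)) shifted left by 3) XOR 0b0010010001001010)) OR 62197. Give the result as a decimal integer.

62207

21696 = 0101010011000000
0xDAD3 = 1101101011010011
→ AND → 0101000011000000 = 20672
→ shifted left by 3 (mod 2^16) → 1000011000000000 = 34304
0b0010010001001010 = 0010010001001010
→ XOR → 1010001001001010 = 41546
62197 = 1111001011110101
→ OR → 1111001011111111 = 62207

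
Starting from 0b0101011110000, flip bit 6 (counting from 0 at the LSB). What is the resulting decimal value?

2736

x = 0101011110000
bit 6 is currently 1; toggle it via x ^ (1 << 6) = x ^ 64
→ 0101010110000 = 2736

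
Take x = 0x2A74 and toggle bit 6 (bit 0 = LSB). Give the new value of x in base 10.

10804

x = 10101001110100
bit 6 is currently 1; toggle it via x ^ (1 << 6) = x ^ 64
→ 10101000110100 = 10804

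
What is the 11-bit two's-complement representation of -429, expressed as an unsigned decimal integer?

1619

429 in 11 bits: 00110101101
Invert: 11001010010
Add 1:  11001010011 = 1619
(Check: 2^11 - 429 = 2048 - 429 = 1619.)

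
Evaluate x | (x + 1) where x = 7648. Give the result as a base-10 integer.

x = 1110111100000 = 7648
x + 1 = 1110111100001
OR    = 1110111100001 = 7649
(x | (x + 1) sets the lowest cleared bit.)

7649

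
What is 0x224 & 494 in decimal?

0x224 = 1000100100
494 = 0111101110
AND → 0000100100 = 36

36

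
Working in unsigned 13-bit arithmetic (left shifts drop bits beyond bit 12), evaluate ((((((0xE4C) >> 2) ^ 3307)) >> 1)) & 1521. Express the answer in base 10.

0xE4C = 0111001001100
→ >> 2 → 0001110010011 = 915
3307 = 0110011101011
→ ^ → 0111101111000 = 3960
→ >> 1 → 0011110111100 = 1980
1521 = 0010111110001
→ & → 0010110110000 = 1456

1456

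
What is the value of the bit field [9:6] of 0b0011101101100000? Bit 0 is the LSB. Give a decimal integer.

13

v = 0011101101100000
Shift right by 6: 0011101101
Mask low 4 bits: 1101 = 13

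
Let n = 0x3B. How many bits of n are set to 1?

5

0x3B = 111011
Count the 1s: 1 + 1 + 1 + 1 + 1 = 5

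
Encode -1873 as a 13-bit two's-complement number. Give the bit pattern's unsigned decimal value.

6319

1873 in 13 bits: 0011101010001
Invert: 1100010101110
Add 1:  1100010101111 = 6319
(Check: 2^13 - 1873 = 8192 - 1873 = 6319.)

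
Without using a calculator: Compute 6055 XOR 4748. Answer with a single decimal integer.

6055 = 1011110100111
4748 = 1001010001100
XOR → 0010100101011 = 1323

1323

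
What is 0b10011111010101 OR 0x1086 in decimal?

a = 10011111010101
0x1086 = 01000010000110
 OR → 11011111010111 = 14295

14295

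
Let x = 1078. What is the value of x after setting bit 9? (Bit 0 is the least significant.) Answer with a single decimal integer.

x = 10000110110
bit 9 is currently 0; set it via x | (1 << 9) = x | 512
→ 11000110110 = 1590

1590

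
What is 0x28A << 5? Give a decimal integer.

20800

0x28A = 000001010001010
shift left by 5 → 101000101000000 = 20800
(equivalently, 650 × 2^5 = 650 × 32)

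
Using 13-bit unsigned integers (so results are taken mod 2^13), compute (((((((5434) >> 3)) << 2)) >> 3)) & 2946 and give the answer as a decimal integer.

258

5434 = 1010100111010
→ >> 3 → 0001010100111 = 679
→ << 2 (mod 2^13) → 0101010011100 = 2716
→ >> 3 → 0000101010011 = 339
2946 = 0101110000010
→ & → 0000100000010 = 258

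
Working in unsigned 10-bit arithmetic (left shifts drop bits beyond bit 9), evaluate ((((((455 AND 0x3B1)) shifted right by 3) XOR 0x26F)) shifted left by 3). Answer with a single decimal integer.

455 = 0111000111
0x3B1 = 1110110001
→ AND → 0110000001 = 385
→ shifted right by 3 → 0000110000 = 48
0x26F = 1001101111
→ XOR → 1001011111 = 607
→ shifted left by 3 (mod 2^10) → 1011111000 = 760

760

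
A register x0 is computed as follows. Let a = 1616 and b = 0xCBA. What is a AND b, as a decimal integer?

1040

1616 = 011001010000
0xCBA = 110010111010
AND → 010000010000 = 1040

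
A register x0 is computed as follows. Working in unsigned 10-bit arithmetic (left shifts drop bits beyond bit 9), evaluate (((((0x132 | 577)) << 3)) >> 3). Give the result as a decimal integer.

0x132 = 0100110010
577 = 1001000001
→ | → 1101110011 = 883
→ << 3 (mod 2^10) → 1110011000 = 920
→ >> 3 → 0001110011 = 115

115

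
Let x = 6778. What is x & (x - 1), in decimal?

x = 1101001111010 = 6778
x - 1 = 1101001111001
AND   = 1101001111000 = 6776
(x & (x - 1) clears the lowest set bit of x.)

6776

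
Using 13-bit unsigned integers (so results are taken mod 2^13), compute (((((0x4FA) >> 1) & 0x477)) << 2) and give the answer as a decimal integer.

468

0x4FA = 0010011111010
→ >> 1 → 0001001111101 = 637
0x477 = 0010001110111
→ & → 0000001110101 = 117
→ << 2 (mod 2^13) → 0000111010100 = 468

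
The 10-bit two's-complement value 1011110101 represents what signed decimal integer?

pattern = 1011110101 (MSB is 1 ⇒ negative)
Invert: 0100001010, add 1 → 0100001011 = 267, so the value is -267.
(Equivalently: 757 - 2^10 = 757 - 1024 = -267.)

-267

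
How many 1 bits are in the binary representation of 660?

660 = 1010010100
Count the 1s: 1 + 1 + 1 + 1 = 4

4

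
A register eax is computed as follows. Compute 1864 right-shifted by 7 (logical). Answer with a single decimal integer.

1864 = 11101001000
shift right by 7 → 00000001110 = 14
(equivalently, floor(1864 / 128))

14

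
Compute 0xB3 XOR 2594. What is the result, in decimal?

2705

0xB3 = 000010110011
2594 = 101000100010
XOR → 101010010001 = 2705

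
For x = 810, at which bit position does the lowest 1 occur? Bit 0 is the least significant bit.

810 = 1100101010
Trailing zeros: 1, so the lowest set bit is bit 1 (value 2).

1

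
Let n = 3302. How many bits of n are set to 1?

7

3302 = 110011100110
Count the 1s: 1 + 1 + 1 + 1 + 1 + 1 + 1 = 7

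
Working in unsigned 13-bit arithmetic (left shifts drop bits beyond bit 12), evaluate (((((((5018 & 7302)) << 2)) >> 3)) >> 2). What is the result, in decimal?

5018 = 1001110011010
7302 = 1110010000110
→ & → 1000010000010 = 4226
→ << 2 (mod 2^13) → 0001000001000 = 520
→ >> 3 → 0000001000001 = 65
→ >> 2 → 0000000010000 = 16

16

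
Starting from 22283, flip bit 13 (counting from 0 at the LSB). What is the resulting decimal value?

x = 101011100001011
bit 13 is currently 0; toggle it via x ^ (1 << 13) = x ^ 8192
→ 111011100001011 = 30475

30475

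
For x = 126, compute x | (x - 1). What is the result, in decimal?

x = 1111110 = 126
x - 1 = 1111101
OR    = 1111111 = 127
(x | (x - 1) sets all bits below the lowest set bit.)

127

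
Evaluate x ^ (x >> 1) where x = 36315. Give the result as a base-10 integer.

52022

x = 1000110111011011 = 36315
x>>1 = 0100011011101101
XOR  = 1100101100110110 = 52022
(x ^ (x >> 1) gives the standard binary-reflected Gray code of x.)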